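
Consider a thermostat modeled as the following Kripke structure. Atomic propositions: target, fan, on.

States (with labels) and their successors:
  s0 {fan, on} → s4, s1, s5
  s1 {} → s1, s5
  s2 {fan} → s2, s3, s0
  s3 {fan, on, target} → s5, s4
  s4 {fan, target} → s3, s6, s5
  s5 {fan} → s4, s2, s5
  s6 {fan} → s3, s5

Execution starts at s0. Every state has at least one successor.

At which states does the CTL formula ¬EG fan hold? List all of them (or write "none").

{s1}

States satisfying fan: {s0, s2, s3, s4, s5, s6}.
States satisfying EG fan: {s0, s2, s3, s4, s5, s6}.
States satisfying ¬EG fan: {s1}.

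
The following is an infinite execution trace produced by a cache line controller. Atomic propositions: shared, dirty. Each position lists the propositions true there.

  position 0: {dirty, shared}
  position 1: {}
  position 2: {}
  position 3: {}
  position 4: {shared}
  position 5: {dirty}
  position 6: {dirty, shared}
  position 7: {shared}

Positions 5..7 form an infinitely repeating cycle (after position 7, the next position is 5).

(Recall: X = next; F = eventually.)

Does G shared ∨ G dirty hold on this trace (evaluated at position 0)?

shared must hold at every position from 0 onward. It fails at position 1, so G shared is false.
dirty must hold at every position from 0 onward. It fails at position 1, so G dirty is false.
At position 0: G shared is false; G dirty is false; so G shared ∨ G dirty is false.

No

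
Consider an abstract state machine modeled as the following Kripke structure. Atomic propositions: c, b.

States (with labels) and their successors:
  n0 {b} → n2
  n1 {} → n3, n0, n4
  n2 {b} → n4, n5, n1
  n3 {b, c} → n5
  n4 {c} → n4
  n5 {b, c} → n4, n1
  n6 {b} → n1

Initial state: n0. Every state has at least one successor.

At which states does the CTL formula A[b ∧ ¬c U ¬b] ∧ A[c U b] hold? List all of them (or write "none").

States satisfying b ∧ ¬c: {n0, n2, n6}.
States satisfying ¬b: {n1, n4}.
States satisfying A[b ∧ ¬c U ¬b]: {n1, n4, n6}.
States satisfying c: {n3, n4, n5}.
States satisfying b: {n0, n2, n3, n5, n6}.
States satisfying A[c U b]: {n0, n2, n3, n5, n6}.
States satisfying A[b ∧ ¬c U ¬b] ∧ A[c U b]: {n6}.

{n6}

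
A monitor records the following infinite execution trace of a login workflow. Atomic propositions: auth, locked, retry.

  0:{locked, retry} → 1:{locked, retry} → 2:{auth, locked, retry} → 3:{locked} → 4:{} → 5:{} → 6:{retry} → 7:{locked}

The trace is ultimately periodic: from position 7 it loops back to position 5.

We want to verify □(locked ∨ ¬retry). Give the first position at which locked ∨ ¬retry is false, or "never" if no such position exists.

6

Check locked ∨ ¬retry at each position in order: 0 ✓, 1 ✓, 2 ✓, 3 ✓, 4 ✓, 5 ✓.
At position 6 the labels are {retry}, so locked ∨ ¬retry is false there. This is the first violation.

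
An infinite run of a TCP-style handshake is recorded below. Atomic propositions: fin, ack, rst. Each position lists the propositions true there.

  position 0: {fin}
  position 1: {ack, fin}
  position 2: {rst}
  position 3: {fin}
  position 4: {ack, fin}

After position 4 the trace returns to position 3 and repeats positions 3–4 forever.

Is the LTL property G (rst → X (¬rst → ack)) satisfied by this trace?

Violated

rst → X (¬rst → ack) must hold at every position from 0 onward. It fails at position 2, so G (rst → X (¬rst → ack)) is false.
Positions where rst holds: 2.
Check X (¬rst → ack) at each: 2→fails.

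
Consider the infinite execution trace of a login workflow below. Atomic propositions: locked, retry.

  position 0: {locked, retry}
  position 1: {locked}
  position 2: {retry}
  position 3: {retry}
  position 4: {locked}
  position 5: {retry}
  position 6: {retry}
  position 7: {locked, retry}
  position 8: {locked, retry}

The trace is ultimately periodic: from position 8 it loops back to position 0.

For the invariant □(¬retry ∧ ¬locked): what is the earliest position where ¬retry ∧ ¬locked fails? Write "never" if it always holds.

0

At position 0 the labels are {locked, retry}, so ¬retry ∧ ¬locked is false there. This is the first violation.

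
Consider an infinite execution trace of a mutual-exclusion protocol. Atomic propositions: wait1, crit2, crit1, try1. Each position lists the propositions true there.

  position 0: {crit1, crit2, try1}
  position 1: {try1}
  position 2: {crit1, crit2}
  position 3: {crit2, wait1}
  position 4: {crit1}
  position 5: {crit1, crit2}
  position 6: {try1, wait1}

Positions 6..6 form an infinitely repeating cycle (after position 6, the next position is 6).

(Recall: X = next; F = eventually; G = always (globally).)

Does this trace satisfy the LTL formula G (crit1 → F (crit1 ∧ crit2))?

Satisfied

crit1 → F (crit1 ∧ crit2) holds at every position 0..6, and those are all positions ever visited, so G (crit1 → F (crit1 ∧ crit2)) holds.
Positions where crit1 holds: 0, 2, 4, 5.
Check F (crit1 ∧ crit2) at each: 0→ok, 2→ok, 4→ok, 5→ok.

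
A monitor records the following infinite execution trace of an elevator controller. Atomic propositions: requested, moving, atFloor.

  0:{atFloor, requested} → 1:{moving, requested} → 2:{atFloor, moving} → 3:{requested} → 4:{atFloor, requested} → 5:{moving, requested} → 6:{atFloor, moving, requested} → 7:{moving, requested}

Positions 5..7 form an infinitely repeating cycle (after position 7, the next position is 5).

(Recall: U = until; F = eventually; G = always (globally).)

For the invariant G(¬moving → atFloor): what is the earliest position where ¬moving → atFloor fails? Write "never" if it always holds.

Check ¬moving → atFloor at each position in order: 0 ✓, 1 ✓, 2 ✓.
At position 3 the labels are {requested}, so ¬moving → atFloor is false there. This is the first violation.

3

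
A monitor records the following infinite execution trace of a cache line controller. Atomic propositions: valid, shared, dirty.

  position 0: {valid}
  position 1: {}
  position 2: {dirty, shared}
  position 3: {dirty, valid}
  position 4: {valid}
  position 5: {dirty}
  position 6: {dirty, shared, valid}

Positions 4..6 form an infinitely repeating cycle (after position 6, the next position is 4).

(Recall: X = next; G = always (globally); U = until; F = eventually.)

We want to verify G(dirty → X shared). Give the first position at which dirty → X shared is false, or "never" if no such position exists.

Check dirty → X shared at each position in order: 0 ✓, 1 ✓.
At position 2 the labels are {dirty, shared} and the next position 3 has {dirty, valid}, so dirty → X shared is false there. This is the first violation.

2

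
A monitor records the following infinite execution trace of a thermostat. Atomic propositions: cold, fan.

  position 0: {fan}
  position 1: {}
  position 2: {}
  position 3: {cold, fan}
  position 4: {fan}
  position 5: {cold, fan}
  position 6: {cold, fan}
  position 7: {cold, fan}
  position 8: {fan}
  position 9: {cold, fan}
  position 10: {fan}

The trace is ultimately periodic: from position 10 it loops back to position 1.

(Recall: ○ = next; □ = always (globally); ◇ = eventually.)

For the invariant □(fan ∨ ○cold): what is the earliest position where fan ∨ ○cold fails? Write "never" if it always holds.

1

Check fan ∨ ○cold at each position in order: 0 ✓.
At position 1 the labels are {} and the next position 2 has {}, so fan ∨ ○cold is false there. This is the first violation.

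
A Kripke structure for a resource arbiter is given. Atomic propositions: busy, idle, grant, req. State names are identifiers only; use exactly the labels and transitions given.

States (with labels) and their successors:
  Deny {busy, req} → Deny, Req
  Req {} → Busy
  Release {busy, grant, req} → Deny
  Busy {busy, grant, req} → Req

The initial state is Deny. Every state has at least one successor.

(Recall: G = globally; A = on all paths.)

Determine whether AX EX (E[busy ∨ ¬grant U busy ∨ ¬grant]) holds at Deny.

Yes

States satisfying EX (E[busy ∨ ¬grant U busy ∨ ¬grant]): {Deny, Req, Release, Busy}.
States satisfying AX EX (E[busy ∨ ¬grant U busy ∨ ¬grant]): {Deny, Req, Release, Busy}.
Deny ∈ Sat(AX EX (E[busy ∨ ¬grant U busy ∨ ¬grant])).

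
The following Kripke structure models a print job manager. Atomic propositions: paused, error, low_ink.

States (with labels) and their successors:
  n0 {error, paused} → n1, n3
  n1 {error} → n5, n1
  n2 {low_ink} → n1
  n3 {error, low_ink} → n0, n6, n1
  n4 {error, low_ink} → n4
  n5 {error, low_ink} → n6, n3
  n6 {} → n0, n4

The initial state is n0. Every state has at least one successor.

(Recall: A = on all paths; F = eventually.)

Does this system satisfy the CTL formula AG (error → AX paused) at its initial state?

Violated

States satisfying error → AX paused: {n2, n6}.
States satisfying AG (error → AX paused): ∅.
n0 is reachable from n0 and violates error → AX paused, so AG fails at n0.
n0 ∉ Sat(AG (error → AX paused)).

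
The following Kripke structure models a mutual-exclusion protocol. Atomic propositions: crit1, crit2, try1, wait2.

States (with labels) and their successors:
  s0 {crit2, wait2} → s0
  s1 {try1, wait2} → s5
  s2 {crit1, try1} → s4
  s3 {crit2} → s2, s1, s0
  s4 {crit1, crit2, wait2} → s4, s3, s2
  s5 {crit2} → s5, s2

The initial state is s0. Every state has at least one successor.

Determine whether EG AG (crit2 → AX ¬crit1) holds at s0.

Satisfied

States satisfying AG (crit2 → AX ¬crit1): {s0}.
States satisfying EG AG (crit2 → AX ¬crit1): {s0}.
s0 ∈ Sat(EG AG (crit2 → AX ¬crit1)).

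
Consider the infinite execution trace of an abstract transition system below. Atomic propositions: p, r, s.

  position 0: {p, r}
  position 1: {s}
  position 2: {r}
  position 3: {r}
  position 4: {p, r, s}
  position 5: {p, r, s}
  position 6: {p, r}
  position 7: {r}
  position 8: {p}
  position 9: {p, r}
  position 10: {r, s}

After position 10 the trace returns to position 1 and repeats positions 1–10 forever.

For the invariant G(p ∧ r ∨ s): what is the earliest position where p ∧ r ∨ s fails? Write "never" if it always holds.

Check p ∧ r ∨ s at each position in order: 0 ✓, 1 ✓.
At position 2 the labels are {r}, so p ∧ r ∨ s is false there. This is the first violation.

2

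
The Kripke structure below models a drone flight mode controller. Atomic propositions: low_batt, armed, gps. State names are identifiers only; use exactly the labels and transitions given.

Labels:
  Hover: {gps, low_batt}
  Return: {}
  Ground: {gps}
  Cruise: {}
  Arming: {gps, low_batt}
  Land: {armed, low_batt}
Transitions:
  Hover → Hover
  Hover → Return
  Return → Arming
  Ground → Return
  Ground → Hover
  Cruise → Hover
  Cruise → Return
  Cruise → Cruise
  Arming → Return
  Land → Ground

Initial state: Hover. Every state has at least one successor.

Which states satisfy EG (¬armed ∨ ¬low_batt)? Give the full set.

{Hover, Return, Ground, Cruise, Arming}

States satisfying ¬armed ∨ ¬low_batt: {Hover, Return, Ground, Cruise, Arming}.
States satisfying EG (¬armed ∨ ¬low_batt): {Hover, Return, Ground, Cruise, Arming}.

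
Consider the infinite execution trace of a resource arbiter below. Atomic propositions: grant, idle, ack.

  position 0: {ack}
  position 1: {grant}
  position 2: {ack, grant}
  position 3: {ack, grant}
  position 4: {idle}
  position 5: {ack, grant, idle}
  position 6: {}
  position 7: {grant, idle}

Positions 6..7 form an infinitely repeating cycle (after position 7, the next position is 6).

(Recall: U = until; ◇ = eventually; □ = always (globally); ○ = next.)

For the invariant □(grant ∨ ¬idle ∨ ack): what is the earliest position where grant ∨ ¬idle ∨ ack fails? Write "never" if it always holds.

4

Check grant ∨ ¬idle ∨ ack at each position in order: 0 ✓, 1 ✓, 2 ✓, 3 ✓.
At position 4 the labels are {idle}, so grant ∨ ¬idle ∨ ack is false there. This is the first violation.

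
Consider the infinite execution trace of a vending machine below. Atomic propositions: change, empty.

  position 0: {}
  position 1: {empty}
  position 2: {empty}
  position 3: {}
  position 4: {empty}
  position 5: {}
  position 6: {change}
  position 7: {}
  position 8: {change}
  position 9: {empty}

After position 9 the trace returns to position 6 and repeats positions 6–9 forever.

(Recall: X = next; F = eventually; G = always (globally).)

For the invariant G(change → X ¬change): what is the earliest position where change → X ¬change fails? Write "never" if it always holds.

change → X ¬change holds at every position 0..9, and those are all the positions the trace ever visits, so the invariant G(change → X ¬change) is never violated.

never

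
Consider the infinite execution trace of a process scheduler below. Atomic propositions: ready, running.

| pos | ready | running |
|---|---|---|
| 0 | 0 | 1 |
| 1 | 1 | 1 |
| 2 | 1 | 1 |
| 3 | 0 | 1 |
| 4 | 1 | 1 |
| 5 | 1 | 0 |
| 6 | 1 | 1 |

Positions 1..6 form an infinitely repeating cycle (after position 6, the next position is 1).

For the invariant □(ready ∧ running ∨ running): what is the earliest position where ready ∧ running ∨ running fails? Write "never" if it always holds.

5

Check ready ∧ running ∨ running at each position in order: 0 ✓, 1 ✓, 2 ✓, 3 ✓, 4 ✓.
At position 5 the labels are {ready}, so ready ∧ running ∨ running is false there. This is the first violation.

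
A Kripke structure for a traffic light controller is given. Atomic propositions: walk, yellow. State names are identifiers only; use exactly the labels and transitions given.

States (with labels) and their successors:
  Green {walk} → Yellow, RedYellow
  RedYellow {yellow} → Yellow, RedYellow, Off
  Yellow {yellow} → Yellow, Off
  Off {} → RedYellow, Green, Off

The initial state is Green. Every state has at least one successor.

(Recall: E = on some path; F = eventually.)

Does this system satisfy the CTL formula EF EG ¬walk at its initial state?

States satisfying EG ¬walk: {RedYellow, Yellow, Off}.
States satisfying EF EG ¬walk: {Green, RedYellow, Yellow, Off}.
Some path from Green reaches a state where EG ¬walk holds.
Green ∈ Sat(EF EG ¬walk).

Yes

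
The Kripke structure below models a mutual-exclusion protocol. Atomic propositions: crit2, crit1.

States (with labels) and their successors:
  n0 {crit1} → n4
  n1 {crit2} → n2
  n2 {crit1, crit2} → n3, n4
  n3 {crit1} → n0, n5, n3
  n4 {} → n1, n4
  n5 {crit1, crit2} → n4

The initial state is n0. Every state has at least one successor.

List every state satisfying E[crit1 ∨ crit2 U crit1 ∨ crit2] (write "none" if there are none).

States satisfying crit1 ∨ crit2: {n0, n1, n2, n3, n5}.
States satisfying E[crit1 ∨ crit2 U crit1 ∨ crit2]: {n0, n1, n2, n3, n5}.

{n0, n1, n2, n3, n5}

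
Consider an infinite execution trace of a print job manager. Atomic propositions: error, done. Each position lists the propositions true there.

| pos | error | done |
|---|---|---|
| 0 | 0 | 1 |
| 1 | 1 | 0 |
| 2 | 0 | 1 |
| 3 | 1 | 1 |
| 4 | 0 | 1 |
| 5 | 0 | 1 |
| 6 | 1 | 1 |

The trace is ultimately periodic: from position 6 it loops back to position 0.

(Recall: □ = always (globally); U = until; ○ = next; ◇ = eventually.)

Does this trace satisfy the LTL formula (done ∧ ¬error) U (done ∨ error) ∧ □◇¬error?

Walking from position 0: done ∨ error first holds at position 0, and done ∧ ¬error holds at every earlier position along the way, so (done ∧ ¬error) U (done ∨ error) holds.
◇¬error holds at every position 0..6, and those are all positions ever visited, so □◇¬error holds.
At position 0: (done ∧ ¬error) U (done ∨ error) is true; □◇¬error is true; so (done ∧ ¬error) U (done ∨ error) ∧ □◇¬error is true.

Satisfied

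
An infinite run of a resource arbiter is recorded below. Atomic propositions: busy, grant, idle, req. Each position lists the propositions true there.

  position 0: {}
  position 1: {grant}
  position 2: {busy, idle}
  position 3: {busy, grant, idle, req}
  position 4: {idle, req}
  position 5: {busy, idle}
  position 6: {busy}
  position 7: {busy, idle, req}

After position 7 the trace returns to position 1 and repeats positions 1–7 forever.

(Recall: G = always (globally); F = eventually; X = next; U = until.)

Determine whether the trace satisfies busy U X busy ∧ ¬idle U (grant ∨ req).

No

Walking from position 0: at position 0, X busy has not yet held and busy fails, so busy U X busy is false.
Walking from position 0: grant ∨ req first holds at position 1, and ¬idle holds at every earlier position along the way, so ¬idle U (grant ∨ req) holds.
At position 0: busy U X busy is false; ¬idle U (grant ∨ req) is true; so busy U X busy ∧ ¬idle U (grant ∨ req) is false.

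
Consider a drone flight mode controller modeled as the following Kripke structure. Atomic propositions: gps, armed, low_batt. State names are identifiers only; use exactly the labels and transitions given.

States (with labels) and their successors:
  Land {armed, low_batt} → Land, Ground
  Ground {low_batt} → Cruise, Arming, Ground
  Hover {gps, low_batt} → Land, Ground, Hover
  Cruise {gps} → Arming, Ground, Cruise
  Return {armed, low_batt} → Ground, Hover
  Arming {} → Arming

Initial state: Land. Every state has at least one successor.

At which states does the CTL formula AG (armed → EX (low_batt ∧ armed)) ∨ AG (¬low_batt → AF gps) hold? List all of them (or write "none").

{Land, Ground, Hover, Cruise, Arming}

States satisfying armed → EX (low_batt ∧ armed): {Land, Ground, Hover, Cruise, Arming}.
States satisfying AG (armed → EX (low_batt ∧ armed)): {Land, Ground, Hover, Cruise, Arming}.
States satisfying ¬low_batt → AF gps: {Land, Ground, Hover, Cruise, Return}.
States satisfying AG (¬low_batt → AF gps): ∅.
States satisfying AG (armed → EX (low_batt ∧ armed)) ∨ AG (¬low_batt → AF gps): {Land, Ground, Hover, Cruise, Arming}.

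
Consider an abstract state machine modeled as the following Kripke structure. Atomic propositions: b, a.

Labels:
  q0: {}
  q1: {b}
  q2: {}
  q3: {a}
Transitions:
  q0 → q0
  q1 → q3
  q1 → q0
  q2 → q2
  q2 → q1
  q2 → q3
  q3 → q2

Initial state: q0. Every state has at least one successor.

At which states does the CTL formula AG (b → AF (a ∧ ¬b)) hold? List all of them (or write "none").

{q0}

States satisfying b → AF (a ∧ ¬b): {q0, q2, q3}.
States satisfying AG (b → AF (a ∧ ¬b)): {q0}.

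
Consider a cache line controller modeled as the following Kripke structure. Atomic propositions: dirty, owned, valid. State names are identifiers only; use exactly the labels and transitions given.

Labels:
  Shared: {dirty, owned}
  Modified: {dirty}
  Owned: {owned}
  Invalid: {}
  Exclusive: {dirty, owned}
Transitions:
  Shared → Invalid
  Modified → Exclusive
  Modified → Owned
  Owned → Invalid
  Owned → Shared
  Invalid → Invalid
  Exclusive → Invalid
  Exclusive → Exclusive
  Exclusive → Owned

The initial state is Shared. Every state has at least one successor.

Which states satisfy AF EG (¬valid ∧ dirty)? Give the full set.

States satisfying EG (¬valid ∧ dirty): {Modified, Exclusive}.
States satisfying AF EG (¬valid ∧ dirty): {Modified, Exclusive}.

{Modified, Exclusive}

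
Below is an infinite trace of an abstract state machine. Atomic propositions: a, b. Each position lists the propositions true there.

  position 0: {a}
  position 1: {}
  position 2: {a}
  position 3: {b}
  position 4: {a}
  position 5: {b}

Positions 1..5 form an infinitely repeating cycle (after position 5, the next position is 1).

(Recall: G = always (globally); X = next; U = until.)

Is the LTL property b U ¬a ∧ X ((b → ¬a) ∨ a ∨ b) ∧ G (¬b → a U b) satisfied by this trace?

Walking from position 0: at position 0, ¬a has not yet held and b fails, so b U ¬a is false.
At position 0: b U ¬a is false; X ((b → ¬a) ∨ a ∨ b) ∧ G (¬b → a U b) is false; so b U ¬a ∧ X ((b → ¬a) ∨ a ∨ b) ∧ G (¬b → a U b) is false.

Does not hold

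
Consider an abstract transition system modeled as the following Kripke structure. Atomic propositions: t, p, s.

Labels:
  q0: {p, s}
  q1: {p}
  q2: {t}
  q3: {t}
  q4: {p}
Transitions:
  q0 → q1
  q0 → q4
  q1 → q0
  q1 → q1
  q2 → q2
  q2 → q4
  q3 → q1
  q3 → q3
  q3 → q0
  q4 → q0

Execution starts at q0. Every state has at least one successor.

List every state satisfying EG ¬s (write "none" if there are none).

{q1, q2, q3}

States satisfying ¬s: {q1, q2, q3, q4}.
States satisfying EG ¬s: {q1, q2, q3}.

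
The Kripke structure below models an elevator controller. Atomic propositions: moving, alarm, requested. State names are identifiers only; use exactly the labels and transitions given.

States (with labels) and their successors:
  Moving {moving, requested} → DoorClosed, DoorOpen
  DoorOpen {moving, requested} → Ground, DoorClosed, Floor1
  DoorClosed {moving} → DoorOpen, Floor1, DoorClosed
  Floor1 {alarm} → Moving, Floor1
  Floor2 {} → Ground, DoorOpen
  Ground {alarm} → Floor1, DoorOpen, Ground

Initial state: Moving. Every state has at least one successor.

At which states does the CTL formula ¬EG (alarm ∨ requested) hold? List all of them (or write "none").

{DoorClosed, Floor2}

States satisfying alarm ∨ requested: {Moving, DoorOpen, Floor1, Ground}.
States satisfying EG (alarm ∨ requested): {Moving, DoorOpen, Floor1, Ground}.
States satisfying ¬EG (alarm ∨ requested): {DoorClosed, Floor2}.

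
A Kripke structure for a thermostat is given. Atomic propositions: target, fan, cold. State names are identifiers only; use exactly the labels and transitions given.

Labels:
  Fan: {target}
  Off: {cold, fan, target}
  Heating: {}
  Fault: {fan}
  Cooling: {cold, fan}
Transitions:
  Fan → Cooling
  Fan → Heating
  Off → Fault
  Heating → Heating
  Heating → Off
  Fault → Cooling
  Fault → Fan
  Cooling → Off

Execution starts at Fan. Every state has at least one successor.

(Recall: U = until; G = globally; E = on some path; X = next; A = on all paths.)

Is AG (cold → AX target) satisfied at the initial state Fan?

States satisfying cold → AX target: {Fan, Heating, Fault, Cooling}.
States satisfying AG (cold → AX target): ∅.
Off is reachable from Fan and violates cold → AX target, so AG fails at Fan.
Fan ∉ Sat(AG (cold → AX target)).

Does not hold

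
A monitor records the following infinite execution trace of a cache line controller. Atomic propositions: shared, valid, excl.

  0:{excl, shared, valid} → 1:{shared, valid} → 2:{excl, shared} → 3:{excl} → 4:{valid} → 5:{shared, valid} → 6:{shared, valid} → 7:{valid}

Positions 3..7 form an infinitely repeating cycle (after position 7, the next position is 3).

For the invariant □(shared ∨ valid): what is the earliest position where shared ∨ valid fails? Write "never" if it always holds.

3

Check shared ∨ valid at each position in order: 0 ✓, 1 ✓, 2 ✓.
At position 3 the labels are {excl}, so shared ∨ valid is false there. This is the first violation.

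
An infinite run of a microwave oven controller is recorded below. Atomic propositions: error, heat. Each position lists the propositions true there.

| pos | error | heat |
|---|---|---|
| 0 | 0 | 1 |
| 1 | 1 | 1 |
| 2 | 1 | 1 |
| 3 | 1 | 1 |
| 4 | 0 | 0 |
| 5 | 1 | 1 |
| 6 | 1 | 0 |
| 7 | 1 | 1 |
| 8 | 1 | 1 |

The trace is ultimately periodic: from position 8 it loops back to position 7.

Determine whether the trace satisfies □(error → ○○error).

error → ○○error must hold at every position from 0 onward. It fails at position 2, so □(error → ○○error) is false.
Positions where error holds: 1, 2, 3, 5, 6, 7, 8.
Check ○○error at each: 1→ok, 2→fails, 3→ok, 5→ok, 6→ok, 7→ok, 8→ok.

Does not hold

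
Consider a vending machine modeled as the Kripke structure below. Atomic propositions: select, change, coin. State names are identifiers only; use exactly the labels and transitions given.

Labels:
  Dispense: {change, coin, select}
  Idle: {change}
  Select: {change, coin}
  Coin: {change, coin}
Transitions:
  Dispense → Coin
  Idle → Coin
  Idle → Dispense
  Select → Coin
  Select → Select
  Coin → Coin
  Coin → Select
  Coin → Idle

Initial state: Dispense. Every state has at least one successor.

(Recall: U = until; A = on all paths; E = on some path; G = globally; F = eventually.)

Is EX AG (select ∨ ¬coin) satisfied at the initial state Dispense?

Violated

States satisfying AG (select ∨ ¬coin): ∅.
States satisfying EX AG (select ∨ ¬coin): ∅.
No suitable path/successor from Dispense witnesses the formula.
Dispense ∉ Sat(EX AG (select ∨ ¬coin)).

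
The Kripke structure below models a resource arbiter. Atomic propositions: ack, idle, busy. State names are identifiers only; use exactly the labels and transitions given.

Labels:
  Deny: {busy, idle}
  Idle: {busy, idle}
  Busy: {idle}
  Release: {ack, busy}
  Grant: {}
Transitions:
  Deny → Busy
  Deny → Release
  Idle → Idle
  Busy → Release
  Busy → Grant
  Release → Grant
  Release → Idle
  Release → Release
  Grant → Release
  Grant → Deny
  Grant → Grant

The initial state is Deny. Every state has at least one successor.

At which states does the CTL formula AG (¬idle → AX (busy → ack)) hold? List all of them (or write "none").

States satisfying ¬idle → AX (busy → ack): {Deny, Idle, Busy}.
States satisfying AG (¬idle → AX (busy → ack)): {Idle}.

{Idle}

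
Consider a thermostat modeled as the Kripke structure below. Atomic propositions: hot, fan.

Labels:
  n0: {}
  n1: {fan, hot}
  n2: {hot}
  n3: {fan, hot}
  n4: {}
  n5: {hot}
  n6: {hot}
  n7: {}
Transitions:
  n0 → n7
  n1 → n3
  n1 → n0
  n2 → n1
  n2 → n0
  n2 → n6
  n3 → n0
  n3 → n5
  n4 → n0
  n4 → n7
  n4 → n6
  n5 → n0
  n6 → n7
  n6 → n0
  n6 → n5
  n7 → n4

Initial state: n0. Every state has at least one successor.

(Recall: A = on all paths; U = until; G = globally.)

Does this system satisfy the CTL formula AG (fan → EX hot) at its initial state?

Holds

States satisfying fan → EX hot: {n0, n1, n2, n3, n4, n5, n6, n7}.
States satisfying AG (fan → EX hot): {n0, n1, n2, n3, n4, n5, n6, n7}.
Every state reachable from n0 satisfies fan → EX hot.
n0 ∈ Sat(AG (fan → EX hot)).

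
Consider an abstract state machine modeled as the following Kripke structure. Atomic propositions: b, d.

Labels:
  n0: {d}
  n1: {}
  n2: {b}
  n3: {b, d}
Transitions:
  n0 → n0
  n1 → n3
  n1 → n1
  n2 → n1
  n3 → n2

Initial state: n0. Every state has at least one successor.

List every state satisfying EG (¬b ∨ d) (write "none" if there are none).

States satisfying ¬b ∨ d: {n0, n1, n3}.
States satisfying EG (¬b ∨ d): {n0, n1}.

{n0, n1}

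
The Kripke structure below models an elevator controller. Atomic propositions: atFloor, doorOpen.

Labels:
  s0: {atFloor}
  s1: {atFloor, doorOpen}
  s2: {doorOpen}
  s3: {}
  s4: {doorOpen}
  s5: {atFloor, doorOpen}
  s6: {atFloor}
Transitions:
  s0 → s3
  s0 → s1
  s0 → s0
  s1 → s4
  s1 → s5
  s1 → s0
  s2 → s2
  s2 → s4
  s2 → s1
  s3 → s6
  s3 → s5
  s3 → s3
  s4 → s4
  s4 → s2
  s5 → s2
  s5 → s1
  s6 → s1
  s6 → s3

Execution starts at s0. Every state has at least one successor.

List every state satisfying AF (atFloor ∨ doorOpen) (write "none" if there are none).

States satisfying atFloor ∨ doorOpen: {s0, s1, s2, s4, s5, s6}.
States satisfying AF (atFloor ∨ doorOpen): {s0, s1, s2, s4, s5, s6}.

{s0, s1, s2, s4, s5, s6}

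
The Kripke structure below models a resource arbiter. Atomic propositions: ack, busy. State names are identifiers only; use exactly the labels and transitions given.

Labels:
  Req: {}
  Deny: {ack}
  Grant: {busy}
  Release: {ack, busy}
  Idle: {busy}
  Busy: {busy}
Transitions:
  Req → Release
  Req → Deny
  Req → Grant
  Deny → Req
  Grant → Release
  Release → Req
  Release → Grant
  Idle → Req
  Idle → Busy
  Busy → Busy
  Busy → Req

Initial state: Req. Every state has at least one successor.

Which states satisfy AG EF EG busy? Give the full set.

States satisfying EF EG busy: {Req, Deny, Grant, Release, Idle, Busy}.
States satisfying AG EF EG busy: {Req, Deny, Grant, Release, Idle, Busy}.

{Req, Deny, Grant, Release, Idle, Busy}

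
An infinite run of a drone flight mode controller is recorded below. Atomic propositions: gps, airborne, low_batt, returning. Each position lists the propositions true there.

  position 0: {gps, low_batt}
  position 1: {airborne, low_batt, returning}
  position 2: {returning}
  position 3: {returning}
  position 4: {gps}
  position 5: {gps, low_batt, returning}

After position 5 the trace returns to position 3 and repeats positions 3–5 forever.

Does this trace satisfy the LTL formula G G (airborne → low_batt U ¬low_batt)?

Holds

G (airborne → low_batt U ¬low_batt) holds at every position 0..5, and those are all positions ever visited, so G G (airborne → low_batt U ¬low_batt) holds.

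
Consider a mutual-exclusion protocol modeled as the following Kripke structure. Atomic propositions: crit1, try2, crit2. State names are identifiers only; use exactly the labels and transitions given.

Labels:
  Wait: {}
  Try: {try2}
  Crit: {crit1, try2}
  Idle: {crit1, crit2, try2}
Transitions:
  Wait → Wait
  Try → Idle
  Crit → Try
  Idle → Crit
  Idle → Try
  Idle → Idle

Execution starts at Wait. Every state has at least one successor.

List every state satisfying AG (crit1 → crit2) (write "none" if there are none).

States satisfying crit1 → crit2: {Wait, Try, Idle}.
States satisfying AG (crit1 → crit2): {Wait}.

{Wait}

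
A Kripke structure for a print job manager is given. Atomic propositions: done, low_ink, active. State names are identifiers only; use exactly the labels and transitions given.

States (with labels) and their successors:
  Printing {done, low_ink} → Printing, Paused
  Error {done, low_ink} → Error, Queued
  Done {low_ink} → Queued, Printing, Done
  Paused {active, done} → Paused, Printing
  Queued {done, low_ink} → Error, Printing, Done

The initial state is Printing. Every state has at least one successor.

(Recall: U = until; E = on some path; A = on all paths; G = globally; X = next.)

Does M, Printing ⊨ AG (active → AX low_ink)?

No

States satisfying active → AX low_ink: {Printing, Error, Done, Queued}.
States satisfying AG (active → AX low_ink): ∅.
Paused is reachable from Printing and violates active → AX low_ink, so AG fails at Printing.
Printing ∉ Sat(AG (active → AX low_ink)).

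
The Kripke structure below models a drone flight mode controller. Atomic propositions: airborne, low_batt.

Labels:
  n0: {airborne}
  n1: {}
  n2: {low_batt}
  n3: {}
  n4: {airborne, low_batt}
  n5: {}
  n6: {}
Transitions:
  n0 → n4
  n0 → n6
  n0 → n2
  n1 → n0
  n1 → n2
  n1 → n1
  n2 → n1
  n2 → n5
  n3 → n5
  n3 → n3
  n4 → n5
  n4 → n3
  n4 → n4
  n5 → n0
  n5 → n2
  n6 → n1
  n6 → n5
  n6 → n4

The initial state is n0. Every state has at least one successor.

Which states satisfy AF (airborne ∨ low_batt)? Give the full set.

States satisfying airborne ∨ low_batt: {n0, n2, n4}.
States satisfying AF (airborne ∨ low_batt): {n0, n2, n4, n5}.

{n0, n2, n4, n5}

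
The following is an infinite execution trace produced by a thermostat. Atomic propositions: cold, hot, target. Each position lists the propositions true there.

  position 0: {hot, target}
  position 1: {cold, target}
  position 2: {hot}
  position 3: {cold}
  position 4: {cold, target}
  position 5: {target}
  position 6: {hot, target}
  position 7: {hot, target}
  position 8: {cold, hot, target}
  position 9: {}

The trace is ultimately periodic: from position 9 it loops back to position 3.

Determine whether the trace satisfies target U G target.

Does not hold

Walking from position 0: at position 2, G target has not yet held and target fails, so target U G target is false.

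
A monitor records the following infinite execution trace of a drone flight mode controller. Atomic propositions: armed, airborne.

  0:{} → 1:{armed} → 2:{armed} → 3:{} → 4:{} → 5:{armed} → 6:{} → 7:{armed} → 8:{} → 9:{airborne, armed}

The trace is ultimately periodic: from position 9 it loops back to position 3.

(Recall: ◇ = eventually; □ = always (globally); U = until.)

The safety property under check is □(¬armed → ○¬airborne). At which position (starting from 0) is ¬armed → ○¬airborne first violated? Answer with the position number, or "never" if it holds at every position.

Check ¬armed → ○¬airborne at each position in order: 0 ✓, 1 ✓, 2 ✓, 3 ✓, 4 ✓, 5 ✓, 6 ✓, 7 ✓.
At position 8 the labels are {} and the next position 9 has {airborne, armed}, so ¬armed → ○¬airborne is false there. This is the first violation.

8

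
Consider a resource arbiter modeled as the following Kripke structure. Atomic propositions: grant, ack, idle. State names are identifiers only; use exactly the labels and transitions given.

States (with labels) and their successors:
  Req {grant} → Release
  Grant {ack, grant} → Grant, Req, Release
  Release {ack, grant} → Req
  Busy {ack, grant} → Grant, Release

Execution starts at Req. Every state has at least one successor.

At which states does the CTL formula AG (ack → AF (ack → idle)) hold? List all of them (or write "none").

{Req, Release}

States satisfying ack → AF (ack → idle): {Req, Release}.
States satisfying AG (ack → AF (ack → idle)): {Req, Release}.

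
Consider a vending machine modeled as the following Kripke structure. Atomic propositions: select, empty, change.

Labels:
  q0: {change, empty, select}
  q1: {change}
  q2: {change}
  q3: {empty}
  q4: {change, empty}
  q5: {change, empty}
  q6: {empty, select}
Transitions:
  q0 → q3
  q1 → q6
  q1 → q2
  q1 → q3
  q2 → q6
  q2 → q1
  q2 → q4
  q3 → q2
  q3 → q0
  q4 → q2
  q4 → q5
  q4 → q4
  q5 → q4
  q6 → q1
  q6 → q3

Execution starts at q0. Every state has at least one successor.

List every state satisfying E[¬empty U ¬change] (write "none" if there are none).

States satisfying ¬empty: {q1, q2}.
States satisfying ¬change: {q3, q6}.
States satisfying E[¬empty U ¬change]: {q1, q2, q3, q6}.

{q1, q2, q3, q6}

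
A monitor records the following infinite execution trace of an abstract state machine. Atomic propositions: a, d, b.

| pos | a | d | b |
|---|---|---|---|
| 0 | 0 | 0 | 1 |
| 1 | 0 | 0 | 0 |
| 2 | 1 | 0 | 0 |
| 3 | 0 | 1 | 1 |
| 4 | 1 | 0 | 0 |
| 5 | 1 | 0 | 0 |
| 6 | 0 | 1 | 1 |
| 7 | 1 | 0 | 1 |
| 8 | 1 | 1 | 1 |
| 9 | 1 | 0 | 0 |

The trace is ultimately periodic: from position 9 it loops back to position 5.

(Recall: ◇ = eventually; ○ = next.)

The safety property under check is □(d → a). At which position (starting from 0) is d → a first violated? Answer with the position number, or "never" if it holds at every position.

3

Check d → a at each position in order: 0 ✓, 1 ✓, 2 ✓.
At position 3 the labels are {b, d}, so d → a is false there. This is the first violation.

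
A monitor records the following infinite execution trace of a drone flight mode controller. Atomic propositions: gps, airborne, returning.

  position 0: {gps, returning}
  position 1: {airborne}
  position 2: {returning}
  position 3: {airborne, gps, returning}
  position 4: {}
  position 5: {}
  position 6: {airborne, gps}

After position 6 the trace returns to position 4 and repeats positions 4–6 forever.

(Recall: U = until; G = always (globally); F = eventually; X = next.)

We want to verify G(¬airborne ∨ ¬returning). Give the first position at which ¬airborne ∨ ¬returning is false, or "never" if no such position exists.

Check ¬airborne ∨ ¬returning at each position in order: 0 ✓, 1 ✓, 2 ✓.
At position 3 the labels are {airborne, gps, returning}, so ¬airborne ∨ ¬returning is false there. This is the first violation.

3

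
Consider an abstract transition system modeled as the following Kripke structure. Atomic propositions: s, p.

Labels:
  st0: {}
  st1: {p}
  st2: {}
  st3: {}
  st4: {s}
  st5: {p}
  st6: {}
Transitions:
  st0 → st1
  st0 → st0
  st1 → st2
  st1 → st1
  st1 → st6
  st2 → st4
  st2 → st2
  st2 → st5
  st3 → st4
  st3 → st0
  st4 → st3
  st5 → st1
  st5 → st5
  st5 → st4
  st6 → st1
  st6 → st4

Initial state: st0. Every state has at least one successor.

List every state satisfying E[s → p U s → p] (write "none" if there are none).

States satisfying s → p: {st0, st1, st2, st3, st5, st6}.
States satisfying E[s → p U s → p]: {st0, st1, st2, st3, st5, st6}.

{st0, st1, st2, st3, st5, st6}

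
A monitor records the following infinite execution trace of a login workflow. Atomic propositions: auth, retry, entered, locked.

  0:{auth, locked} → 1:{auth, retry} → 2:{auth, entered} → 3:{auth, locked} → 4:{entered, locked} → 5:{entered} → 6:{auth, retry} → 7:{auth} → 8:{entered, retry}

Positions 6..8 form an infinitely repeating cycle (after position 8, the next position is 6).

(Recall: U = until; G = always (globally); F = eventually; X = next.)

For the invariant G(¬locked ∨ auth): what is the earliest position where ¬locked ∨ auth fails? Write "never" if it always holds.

Check ¬locked ∨ auth at each position in order: 0 ✓, 1 ✓, 2 ✓, 3 ✓.
At position 4 the labels are {entered, locked}, so ¬locked ∨ auth is false there. This is the first violation.

4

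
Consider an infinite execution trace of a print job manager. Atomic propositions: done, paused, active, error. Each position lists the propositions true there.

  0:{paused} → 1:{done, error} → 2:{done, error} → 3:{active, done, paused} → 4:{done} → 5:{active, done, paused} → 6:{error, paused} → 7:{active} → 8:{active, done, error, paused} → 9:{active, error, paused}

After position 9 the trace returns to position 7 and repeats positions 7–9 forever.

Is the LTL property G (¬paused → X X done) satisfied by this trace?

¬paused → X X done must hold at every position from 0 onward. It fails at position 4, so G (¬paused → X X done) is false.
Positions where ¬paused holds: 1, 2, 4, 7.
Check X X done at each: 1→ok, 2→ok, 4→fails, 7→fails.

Violated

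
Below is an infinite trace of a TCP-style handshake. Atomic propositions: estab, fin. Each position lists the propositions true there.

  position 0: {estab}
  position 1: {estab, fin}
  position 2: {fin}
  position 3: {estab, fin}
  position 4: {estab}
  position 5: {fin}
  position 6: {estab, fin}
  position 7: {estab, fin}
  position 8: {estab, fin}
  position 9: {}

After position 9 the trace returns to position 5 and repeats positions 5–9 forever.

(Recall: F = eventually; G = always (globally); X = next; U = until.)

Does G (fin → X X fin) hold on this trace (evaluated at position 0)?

fin → X X fin must hold at every position from 0 onward. It fails at position 2, so G (fin → X X fin) is false.
Positions where fin holds: 1, 2, 3, 5, 6, 7, 8.
Check X X fin at each: 1→ok, 2→fails, 3→ok, 5→ok, 6→ok, 7→fails, 8→ok.

Does not hold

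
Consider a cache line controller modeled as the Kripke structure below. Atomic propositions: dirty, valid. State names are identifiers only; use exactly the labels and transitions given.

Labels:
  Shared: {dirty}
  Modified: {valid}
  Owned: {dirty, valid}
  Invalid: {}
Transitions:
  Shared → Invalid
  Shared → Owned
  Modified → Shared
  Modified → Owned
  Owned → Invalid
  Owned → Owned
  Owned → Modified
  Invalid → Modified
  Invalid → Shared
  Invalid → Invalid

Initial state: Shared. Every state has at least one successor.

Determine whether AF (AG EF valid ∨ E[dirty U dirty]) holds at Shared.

States satisfying AG EF valid ∨ E[dirty U dirty]: {Shared, Modified, Owned, Invalid}.
States satisfying AF (AG EF valid ∨ E[dirty U dirty]): {Shared, Modified, Owned, Invalid}.
Shared ∈ Sat(AF (AG EF valid ∨ E[dirty U dirty])).

Satisfied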